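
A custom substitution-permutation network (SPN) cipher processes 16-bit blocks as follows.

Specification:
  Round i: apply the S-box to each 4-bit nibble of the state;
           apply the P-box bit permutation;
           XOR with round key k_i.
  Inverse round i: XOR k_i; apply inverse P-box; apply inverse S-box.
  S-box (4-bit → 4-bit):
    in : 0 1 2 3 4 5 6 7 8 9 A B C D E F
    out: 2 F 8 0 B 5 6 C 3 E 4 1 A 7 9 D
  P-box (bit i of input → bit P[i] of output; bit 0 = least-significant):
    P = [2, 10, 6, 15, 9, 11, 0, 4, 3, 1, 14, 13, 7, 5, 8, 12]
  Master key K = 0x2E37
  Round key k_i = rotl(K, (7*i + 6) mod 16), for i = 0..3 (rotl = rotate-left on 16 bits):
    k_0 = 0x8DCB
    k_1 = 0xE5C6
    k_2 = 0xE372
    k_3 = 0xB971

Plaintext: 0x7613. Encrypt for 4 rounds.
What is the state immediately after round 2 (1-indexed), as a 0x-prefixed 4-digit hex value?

s_0 = plaintext = 0x7613
s_1 = Round(s_0, k_0) = 0xD6D8
s_2 = Round(s_1, k_1) = 0xAA61
s_3 = Round(s_2, k_2) = 0x2E37
s_4 = Round(s_3, k_3) = 0x0939

0xAA61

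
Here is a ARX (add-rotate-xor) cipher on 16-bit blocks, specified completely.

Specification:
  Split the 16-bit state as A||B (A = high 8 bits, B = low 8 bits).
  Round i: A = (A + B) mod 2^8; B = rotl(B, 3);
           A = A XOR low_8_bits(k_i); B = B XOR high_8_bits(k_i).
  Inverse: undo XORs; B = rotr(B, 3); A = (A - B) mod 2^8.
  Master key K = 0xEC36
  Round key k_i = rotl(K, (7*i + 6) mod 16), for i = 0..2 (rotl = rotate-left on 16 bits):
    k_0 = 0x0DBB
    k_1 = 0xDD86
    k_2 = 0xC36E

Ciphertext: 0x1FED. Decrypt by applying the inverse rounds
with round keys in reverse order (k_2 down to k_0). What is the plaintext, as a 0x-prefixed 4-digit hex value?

0xDBC1

s_0 = ciphertext = 0x1FED
s_1 = InvRound(s_0, k_2) = 0xACC5
s_2 = InvRound(s_1, k_1) = 0x2703
s_3 = InvRound(s_2, k_0) = 0xDBC1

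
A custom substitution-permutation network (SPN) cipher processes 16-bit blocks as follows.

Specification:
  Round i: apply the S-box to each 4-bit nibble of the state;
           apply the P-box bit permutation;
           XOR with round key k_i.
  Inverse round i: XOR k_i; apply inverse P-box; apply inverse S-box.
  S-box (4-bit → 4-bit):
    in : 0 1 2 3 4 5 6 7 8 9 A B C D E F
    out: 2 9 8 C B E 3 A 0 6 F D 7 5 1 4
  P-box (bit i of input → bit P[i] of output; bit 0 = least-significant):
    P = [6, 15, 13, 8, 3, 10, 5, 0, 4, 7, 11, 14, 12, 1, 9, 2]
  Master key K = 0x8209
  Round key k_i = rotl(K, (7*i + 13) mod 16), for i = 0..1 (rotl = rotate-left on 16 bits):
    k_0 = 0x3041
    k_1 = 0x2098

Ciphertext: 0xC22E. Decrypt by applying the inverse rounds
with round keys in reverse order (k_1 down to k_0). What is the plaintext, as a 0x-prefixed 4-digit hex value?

0x84CF

s_0 = ciphertext = 0xC22E
s_1 = InvRound(s_0, k_1) = 0x54F9
s_2 = InvRound(s_1, k_0) = 0x84CF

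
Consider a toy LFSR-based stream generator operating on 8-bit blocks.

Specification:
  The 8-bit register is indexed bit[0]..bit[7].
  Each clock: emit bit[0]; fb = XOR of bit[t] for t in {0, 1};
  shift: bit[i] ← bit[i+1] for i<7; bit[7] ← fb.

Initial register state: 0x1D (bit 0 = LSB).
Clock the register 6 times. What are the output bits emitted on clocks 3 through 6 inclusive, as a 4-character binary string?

reg_0 = 0x1D
clock 1: out=1, reg = 0x8E
clock 2: out=0, reg = 0xC7
clock 3: out=1, reg = 0x63
clock 4: out=1, reg = 0x31
clock 5: out=1, reg = 0x98
clock 6: out=0, reg = 0x4C

1110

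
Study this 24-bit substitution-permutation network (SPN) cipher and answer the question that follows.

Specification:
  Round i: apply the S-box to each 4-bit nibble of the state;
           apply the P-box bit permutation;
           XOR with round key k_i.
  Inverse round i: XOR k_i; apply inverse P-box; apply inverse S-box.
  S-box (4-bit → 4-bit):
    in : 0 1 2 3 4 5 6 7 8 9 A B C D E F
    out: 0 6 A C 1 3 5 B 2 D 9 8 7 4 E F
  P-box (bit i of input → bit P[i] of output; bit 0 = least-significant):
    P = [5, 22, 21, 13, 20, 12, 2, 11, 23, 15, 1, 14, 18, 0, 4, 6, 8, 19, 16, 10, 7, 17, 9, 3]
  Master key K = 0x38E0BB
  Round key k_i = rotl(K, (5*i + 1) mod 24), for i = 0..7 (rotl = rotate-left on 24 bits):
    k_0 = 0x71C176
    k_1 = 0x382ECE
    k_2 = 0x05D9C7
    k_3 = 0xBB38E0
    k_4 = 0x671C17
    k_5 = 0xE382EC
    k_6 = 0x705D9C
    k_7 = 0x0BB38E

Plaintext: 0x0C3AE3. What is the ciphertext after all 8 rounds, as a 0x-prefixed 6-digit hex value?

0xFD9B2B

s_0 = plaintext = 0x0C3AE3
s_1 = Round(s_0, k_0) = 0xD8B822
s_2 = Round(s_1, k_1) = 0x70948E
s_3 = Round(s_2, k_2) = 0xE3E91F
s_4 = Round(s_3, k_3) = 0x584E9F
s_5 = Round(s_4, k_4) = 0x19F4B1
s_6 = Round(s_5, k_5) = 0x048DBD
s_7 = Round(s_6, k_6) = 0x50549F
s_8 = Round(s_7, k_7) = 0xFD9B2B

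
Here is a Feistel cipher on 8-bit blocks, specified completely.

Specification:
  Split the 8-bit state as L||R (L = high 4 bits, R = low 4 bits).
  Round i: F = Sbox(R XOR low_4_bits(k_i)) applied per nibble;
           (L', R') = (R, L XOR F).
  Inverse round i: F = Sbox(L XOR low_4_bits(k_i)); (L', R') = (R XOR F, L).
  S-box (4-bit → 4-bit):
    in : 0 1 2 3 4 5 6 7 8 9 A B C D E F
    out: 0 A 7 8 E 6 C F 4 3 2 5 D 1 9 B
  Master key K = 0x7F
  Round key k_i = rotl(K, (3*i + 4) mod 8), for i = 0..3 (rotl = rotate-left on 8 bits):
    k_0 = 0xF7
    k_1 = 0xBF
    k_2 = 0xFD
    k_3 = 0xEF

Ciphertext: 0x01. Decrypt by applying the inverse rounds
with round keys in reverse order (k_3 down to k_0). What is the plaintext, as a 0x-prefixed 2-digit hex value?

0xEA

s_0 = ciphertext = 0x01
s_1 = InvRound(s_0, k_3) = 0xA0
s_2 = InvRound(s_1, k_2) = 0xFA
s_3 = InvRound(s_2, k_1) = 0xAF
s_4 = InvRound(s_3, k_0) = 0xEA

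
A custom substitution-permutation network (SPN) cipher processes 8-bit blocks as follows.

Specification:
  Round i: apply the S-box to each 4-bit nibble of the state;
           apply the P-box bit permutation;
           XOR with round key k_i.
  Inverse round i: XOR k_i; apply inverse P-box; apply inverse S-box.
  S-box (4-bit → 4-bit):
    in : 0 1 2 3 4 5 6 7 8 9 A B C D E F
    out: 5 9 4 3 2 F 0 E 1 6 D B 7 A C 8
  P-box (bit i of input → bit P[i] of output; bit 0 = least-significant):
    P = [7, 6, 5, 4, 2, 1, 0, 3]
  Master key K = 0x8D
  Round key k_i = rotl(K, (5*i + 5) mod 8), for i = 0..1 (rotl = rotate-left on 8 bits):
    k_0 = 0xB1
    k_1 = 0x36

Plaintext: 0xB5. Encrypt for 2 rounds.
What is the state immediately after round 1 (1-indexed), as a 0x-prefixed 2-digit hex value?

0x4F

s_0 = plaintext = 0xB5
s_1 = Round(s_0, k_0) = 0x4F
s_2 = Round(s_1, k_1) = 0x24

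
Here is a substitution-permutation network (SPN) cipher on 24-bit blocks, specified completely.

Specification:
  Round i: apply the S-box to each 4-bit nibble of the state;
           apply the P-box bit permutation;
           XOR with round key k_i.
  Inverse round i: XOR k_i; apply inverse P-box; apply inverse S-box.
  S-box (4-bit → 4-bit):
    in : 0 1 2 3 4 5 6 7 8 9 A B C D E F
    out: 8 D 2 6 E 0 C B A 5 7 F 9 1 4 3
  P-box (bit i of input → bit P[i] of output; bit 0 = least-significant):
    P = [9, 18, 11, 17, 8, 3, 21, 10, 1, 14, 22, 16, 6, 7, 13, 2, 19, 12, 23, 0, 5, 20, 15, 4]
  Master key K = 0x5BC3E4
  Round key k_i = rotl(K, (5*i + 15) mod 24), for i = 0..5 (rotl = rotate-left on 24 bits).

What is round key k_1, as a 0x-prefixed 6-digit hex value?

K = 0x5BC3E4
k_0 = rotl(K, (5*0+15) mod 24) = rotl(K, 15) = 0xF22DE1
k_1 = rotl(K, (5*1+15) mod 24) = rotl(K, 20) = 0x45BC3E

0x45BC3E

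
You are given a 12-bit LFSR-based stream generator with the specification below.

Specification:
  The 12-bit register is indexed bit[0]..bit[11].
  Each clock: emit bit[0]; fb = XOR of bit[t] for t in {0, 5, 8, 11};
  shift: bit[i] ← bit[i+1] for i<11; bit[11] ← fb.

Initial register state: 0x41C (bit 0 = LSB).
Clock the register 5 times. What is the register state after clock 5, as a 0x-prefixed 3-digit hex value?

reg_0 = 0x41C
clock 1: out=0, reg = 0x20E
clock 2: out=0, reg = 0x107
clock 3: out=1, reg = 0x083
clock 4: out=1, reg = 0x841
clock 5: out=1, reg = 0x420

0x420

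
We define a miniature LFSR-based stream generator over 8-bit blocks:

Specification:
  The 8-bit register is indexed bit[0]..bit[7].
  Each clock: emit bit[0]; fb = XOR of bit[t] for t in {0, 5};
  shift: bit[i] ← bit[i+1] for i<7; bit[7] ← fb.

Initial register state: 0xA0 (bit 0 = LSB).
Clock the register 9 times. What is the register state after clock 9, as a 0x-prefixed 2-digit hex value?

reg_0 = 0xA0
clock 1: out=0, reg = 0xD0
clock 2: out=0, reg = 0x68
clock 3: out=0, reg = 0xB4
clock 4: out=0, reg = 0xDA
clock 5: out=0, reg = 0x6D
clock 6: out=1, reg = 0x36
clock 7: out=0, reg = 0x9B
clock 8: out=1, reg = 0xCD
clock 9: out=1, reg = 0xE6

0xE6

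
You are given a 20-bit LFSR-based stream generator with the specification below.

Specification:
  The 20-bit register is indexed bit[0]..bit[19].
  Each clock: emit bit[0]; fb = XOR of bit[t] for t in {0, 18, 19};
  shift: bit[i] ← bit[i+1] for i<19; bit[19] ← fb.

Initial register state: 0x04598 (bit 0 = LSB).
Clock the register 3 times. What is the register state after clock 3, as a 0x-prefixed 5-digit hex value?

reg_0 = 0x04598
clock 1: out=0, reg = 0x022CC
clock 2: out=0, reg = 0x01166
clock 3: out=0, reg = 0x008B3

0x008B3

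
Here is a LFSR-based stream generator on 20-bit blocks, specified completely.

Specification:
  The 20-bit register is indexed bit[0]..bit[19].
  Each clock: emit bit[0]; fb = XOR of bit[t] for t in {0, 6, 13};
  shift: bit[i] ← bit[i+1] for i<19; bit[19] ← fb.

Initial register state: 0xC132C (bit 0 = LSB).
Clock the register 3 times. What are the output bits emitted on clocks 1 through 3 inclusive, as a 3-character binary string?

reg_0 = 0xC132C
clock 1: out=0, reg = 0x60996
clock 2: out=0, reg = 0x304CB
clock 3: out=1, reg = 0x18265

001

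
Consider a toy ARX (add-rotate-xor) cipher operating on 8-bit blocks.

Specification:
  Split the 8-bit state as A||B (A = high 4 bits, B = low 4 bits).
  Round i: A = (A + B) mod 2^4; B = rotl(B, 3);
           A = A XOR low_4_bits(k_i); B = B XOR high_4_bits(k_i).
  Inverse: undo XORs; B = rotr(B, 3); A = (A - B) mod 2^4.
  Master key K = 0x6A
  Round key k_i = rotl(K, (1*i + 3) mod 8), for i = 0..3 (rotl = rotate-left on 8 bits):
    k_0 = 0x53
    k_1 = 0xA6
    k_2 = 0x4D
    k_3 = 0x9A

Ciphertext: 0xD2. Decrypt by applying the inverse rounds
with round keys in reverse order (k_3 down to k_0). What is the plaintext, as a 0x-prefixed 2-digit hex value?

0x29

s_0 = ciphertext = 0xD2
s_1 = InvRound(s_0, k_3) = 0x07
s_2 = InvRound(s_1, k_2) = 0x76
s_3 = InvRound(s_2, k_1) = 0x89
s_4 = InvRound(s_3, k_0) = 0x29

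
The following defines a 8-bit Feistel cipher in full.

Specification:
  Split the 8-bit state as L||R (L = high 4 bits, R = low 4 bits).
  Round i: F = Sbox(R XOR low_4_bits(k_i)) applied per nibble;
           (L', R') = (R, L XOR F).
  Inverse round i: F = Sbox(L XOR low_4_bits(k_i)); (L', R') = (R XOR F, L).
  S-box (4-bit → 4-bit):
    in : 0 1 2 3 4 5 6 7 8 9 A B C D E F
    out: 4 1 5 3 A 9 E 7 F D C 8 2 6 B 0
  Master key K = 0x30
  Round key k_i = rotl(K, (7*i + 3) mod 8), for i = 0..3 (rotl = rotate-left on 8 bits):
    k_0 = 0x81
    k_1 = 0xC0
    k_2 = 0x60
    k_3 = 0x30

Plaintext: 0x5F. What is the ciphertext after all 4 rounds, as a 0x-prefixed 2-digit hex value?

0x4E

s_0 = plaintext = 0x5F
s_1 = Round(s_0, k_0) = 0xFE
s_2 = Round(s_1, k_1) = 0xE4
s_3 = Round(s_2, k_2) = 0x44
s_4 = Round(s_3, k_3) = 0x4E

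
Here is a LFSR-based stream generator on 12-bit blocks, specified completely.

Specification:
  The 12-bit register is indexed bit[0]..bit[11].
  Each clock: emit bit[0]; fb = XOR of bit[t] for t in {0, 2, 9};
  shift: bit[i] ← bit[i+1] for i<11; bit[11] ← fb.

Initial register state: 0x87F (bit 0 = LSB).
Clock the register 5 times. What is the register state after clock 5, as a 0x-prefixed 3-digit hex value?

0x243

reg_0 = 0x87F
clock 1: out=1, reg = 0x43F
clock 2: out=1, reg = 0x21F
clock 3: out=1, reg = 0x90F
clock 4: out=1, reg = 0x487
clock 5: out=1, reg = 0x243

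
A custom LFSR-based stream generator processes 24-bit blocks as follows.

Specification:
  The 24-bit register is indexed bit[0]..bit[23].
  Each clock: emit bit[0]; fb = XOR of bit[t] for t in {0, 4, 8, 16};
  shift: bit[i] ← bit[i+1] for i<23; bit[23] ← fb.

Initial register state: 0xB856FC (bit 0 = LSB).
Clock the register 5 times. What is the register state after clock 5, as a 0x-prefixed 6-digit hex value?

reg_0 = 0xB856FC
clock 1: out=0, reg = 0xDC2B7E
clock 2: out=0, reg = 0x6E15BF
clock 3: out=1, reg = 0xB70ADF
clock 4: out=1, reg = 0xDB856F
clock 5: out=1, reg = 0xEDC2B7

0xEDC2B7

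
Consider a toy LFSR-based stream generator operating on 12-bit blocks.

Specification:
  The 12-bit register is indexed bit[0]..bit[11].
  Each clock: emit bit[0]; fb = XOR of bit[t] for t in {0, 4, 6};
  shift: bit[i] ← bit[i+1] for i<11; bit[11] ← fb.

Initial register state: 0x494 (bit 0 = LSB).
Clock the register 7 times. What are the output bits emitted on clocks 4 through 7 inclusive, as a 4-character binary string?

reg_0 = 0x494
clock 1: out=0, reg = 0xA4A
clock 2: out=0, reg = 0xD25
clock 3: out=1, reg = 0xE92
clock 4: out=0, reg = 0xF49
clock 5: out=1, reg = 0x7A4
clock 6: out=0, reg = 0x3D2
clock 7: out=0, reg = 0x1E9

0100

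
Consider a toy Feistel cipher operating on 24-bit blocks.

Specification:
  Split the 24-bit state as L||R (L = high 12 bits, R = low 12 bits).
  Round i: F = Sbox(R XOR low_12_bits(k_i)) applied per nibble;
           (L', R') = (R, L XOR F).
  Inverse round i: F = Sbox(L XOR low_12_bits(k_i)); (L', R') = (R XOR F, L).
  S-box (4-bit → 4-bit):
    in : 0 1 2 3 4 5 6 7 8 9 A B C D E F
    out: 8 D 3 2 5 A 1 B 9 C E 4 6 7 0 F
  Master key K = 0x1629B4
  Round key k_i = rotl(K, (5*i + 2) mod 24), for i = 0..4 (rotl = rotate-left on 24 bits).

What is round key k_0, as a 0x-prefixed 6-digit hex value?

K = 0x1629B4
k_0 = rotl(K, (5*0+2) mod 24) = rotl(K, 2) = 0x58A6D0

0x58A6D0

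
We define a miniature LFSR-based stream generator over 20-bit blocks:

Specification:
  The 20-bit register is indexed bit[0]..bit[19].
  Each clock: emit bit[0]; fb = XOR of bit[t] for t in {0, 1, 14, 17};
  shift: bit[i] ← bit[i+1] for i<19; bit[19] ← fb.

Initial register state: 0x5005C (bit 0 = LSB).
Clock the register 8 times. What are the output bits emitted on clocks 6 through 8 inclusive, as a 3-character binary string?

reg_0 = 0x5005C
clock 1: out=0, reg = 0x2802E
clock 2: out=0, reg = 0x14017
clock 3: out=1, reg = 0x8A00B
clock 4: out=1, reg = 0x45005
clock 5: out=1, reg = 0x22802
clock 6: out=0, reg = 0x11401
clock 7: out=1, reg = 0x88A00
clock 8: out=0, reg = 0x44500

010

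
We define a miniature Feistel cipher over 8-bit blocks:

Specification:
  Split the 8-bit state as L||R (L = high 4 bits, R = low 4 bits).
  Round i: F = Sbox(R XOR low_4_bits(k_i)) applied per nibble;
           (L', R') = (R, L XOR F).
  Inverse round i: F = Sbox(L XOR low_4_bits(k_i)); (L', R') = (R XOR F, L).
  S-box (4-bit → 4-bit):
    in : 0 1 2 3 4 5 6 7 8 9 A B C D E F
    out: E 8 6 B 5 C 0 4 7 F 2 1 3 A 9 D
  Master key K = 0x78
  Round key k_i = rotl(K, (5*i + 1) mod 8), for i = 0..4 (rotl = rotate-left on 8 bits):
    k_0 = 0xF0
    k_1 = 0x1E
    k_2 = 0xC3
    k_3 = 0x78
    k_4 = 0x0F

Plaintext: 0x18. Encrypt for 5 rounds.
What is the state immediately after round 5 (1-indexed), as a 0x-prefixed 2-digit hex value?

s_0 = plaintext = 0x18
s_1 = Round(s_0, k_0) = 0x86
s_2 = Round(s_1, k_1) = 0x6F
s_3 = Round(s_2, k_2) = 0xF5
s_4 = Round(s_3, k_3) = 0x55
s_5 = Round(s_4, k_4) = 0x57

0x57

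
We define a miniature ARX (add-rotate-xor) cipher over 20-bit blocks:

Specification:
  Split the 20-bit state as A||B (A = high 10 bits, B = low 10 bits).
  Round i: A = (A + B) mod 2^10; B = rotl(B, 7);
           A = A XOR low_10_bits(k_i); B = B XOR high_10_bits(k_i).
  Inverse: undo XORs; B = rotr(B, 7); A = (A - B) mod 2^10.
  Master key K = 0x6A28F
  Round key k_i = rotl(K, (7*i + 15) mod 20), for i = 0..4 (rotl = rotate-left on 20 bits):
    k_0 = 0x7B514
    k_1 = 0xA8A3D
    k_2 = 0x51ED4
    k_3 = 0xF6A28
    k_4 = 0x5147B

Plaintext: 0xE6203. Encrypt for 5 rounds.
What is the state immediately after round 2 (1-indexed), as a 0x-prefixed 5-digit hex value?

s_0 = plaintext = 0xE6203
s_1 = Round(s_0, k_0) = 0x23C2D
s_2 = Round(s_1, k_1) = 0xA0427
s_3 = Round(s_2, k_2) = 0x1F2C3
s_4 = Round(s_3, k_3) = 0x45E02
s_5 = Round(s_4, k_4) = 0xD8805

0xA0427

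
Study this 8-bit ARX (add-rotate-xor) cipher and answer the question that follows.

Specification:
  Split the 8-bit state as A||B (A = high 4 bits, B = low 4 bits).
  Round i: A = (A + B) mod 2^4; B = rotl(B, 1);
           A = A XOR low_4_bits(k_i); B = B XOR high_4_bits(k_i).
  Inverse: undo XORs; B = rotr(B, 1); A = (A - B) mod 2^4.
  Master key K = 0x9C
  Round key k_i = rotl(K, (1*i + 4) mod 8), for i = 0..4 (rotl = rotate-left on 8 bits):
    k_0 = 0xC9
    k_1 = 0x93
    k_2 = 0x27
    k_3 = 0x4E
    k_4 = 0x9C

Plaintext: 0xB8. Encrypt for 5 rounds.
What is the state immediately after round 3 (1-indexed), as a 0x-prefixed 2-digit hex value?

s_0 = plaintext = 0xB8
s_1 = Round(s_0, k_0) = 0xAD
s_2 = Round(s_1, k_1) = 0x42
s_3 = Round(s_2, k_2) = 0x16
s_4 = Round(s_3, k_3) = 0x98
s_5 = Round(s_4, k_4) = 0xD8

0x16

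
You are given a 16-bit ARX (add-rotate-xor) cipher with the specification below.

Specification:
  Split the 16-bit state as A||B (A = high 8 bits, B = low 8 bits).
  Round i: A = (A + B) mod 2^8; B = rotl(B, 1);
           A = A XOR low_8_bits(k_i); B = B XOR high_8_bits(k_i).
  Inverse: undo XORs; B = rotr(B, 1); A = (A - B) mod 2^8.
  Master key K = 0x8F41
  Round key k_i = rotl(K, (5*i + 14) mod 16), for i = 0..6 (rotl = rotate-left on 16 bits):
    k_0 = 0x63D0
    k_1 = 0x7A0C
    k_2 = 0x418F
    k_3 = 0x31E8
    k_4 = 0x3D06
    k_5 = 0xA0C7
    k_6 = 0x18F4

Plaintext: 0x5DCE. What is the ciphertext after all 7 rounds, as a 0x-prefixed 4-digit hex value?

0x29C0

s_0 = plaintext = 0x5DCE
s_1 = Round(s_0, k_0) = 0xFBFE
s_2 = Round(s_1, k_1) = 0xF587
s_3 = Round(s_2, k_2) = 0xF34E
s_4 = Round(s_3, k_3) = 0xA9AD
s_5 = Round(s_4, k_4) = 0x5066
s_6 = Round(s_5, k_5) = 0x716C
s_7 = Round(s_6, k_6) = 0x29C0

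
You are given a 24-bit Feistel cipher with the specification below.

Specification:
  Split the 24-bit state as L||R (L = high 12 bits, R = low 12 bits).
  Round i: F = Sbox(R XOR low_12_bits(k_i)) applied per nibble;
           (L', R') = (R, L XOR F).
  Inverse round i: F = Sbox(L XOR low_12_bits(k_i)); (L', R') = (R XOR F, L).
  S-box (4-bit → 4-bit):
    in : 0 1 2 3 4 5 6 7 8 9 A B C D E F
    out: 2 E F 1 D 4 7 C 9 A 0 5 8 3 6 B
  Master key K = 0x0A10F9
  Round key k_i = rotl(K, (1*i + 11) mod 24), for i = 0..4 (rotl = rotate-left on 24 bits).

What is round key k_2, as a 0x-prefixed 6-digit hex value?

K = 0x0A10F9
k_0 = rotl(K, (1*0+11) mod 24) = rotl(K, 11) = 0x87C850
k_1 = rotl(K, (1*1+11) mod 24) = rotl(K, 12) = 0x0F90A1
k_2 = rotl(K, (1*2+11) mod 24) = rotl(K, 13) = 0x1F2142

0x1F2142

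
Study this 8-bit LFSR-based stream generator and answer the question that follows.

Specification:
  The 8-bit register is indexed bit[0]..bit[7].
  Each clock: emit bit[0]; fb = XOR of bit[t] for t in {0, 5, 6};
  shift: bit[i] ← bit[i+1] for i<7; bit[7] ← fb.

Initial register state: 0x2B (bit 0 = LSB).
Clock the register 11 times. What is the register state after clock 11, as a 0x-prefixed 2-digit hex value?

reg_0 = 0x2B
clock 1: out=1, reg = 0x15
clock 2: out=1, reg = 0x8A
clock 3: out=0, reg = 0x45
clock 4: out=1, reg = 0x22
clock 5: out=0, reg = 0x91
clock 6: out=1, reg = 0xC8
clock 7: out=0, reg = 0xE4
clock 8: out=0, reg = 0x72
clock 9: out=0, reg = 0x39
clock 10: out=1, reg = 0x1C
clock 11: out=0, reg = 0x0E

0x0E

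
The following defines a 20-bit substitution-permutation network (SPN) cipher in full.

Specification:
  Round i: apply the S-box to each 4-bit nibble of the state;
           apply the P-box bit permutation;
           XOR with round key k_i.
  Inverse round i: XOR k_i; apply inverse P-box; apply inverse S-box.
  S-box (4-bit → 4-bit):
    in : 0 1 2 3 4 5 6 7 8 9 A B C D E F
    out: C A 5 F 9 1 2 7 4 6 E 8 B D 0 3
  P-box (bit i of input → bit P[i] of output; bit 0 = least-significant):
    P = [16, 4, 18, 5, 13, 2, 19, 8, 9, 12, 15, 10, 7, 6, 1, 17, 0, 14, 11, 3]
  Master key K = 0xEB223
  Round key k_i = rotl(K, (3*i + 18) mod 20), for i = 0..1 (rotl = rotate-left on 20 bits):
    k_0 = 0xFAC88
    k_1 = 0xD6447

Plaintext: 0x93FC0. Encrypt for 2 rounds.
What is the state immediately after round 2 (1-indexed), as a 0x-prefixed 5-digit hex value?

s_0 = plaintext = 0x93FC0
s_1 = Round(s_0, k_0) = 0x9D76E
s_2 = Round(s_1, k_1) = 0xFBEC1

0xFBEC1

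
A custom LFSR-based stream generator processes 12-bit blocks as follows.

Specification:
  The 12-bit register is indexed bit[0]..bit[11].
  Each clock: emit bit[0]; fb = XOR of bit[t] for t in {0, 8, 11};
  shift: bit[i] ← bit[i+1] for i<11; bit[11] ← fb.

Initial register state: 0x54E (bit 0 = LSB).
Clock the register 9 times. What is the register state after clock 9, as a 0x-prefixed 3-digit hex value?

reg_0 = 0x54E
clock 1: out=0, reg = 0xAA7
clock 2: out=1, reg = 0x553
clock 3: out=1, reg = 0x2A9
clock 4: out=1, reg = 0x954
clock 5: out=0, reg = 0x4AA
clock 6: out=0, reg = 0x255
clock 7: out=1, reg = 0x92A
clock 8: out=0, reg = 0x495
clock 9: out=1, reg = 0xA4A

0xA4A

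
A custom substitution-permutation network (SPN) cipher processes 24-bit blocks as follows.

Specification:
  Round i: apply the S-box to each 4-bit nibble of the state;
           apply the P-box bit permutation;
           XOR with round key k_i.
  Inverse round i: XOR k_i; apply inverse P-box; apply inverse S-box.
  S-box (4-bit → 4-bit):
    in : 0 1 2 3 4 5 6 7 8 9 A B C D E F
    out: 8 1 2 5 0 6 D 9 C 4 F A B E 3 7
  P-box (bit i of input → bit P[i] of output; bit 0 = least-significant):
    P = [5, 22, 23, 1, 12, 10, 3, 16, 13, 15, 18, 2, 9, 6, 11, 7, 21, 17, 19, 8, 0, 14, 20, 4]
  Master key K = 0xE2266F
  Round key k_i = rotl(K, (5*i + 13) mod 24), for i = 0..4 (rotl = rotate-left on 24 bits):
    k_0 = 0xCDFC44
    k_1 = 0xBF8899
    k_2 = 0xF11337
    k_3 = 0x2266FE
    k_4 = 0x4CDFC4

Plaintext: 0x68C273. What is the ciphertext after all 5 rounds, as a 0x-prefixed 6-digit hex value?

s_0 = plaintext = 0x68C273
s_1 = Round(s_0, k_0) = 0x546FB5
s_2 = Round(s_1, k_1) = 0x6A6619
s_3 = Round(s_2, k_2) = 0x4F28A2
s_4 = Round(s_3, k_3) = 0x4D72B2
s_5 = Round(s_4, k_4) = 0x075844

0x075844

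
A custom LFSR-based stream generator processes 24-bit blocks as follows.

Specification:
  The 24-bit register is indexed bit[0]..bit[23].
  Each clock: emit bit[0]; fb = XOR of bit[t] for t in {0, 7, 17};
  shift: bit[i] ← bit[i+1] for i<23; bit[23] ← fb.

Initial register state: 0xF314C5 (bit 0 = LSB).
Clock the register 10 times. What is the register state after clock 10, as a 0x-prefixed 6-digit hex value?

reg_0 = 0xF314C5
clock 1: out=1, reg = 0xF98A62
clock 2: out=0, reg = 0x7CC531
clock 3: out=1, reg = 0xBE6298
clock 4: out=0, reg = 0x5F314C
clock 5: out=0, reg = 0xAF98A6
clock 6: out=0, reg = 0x57CC53
clock 7: out=1, reg = 0x2BE629
clock 8: out=1, reg = 0x15F314
clock 9: out=0, reg = 0x0AF98A
clock 10: out=0, reg = 0x057CC5

0x057CC5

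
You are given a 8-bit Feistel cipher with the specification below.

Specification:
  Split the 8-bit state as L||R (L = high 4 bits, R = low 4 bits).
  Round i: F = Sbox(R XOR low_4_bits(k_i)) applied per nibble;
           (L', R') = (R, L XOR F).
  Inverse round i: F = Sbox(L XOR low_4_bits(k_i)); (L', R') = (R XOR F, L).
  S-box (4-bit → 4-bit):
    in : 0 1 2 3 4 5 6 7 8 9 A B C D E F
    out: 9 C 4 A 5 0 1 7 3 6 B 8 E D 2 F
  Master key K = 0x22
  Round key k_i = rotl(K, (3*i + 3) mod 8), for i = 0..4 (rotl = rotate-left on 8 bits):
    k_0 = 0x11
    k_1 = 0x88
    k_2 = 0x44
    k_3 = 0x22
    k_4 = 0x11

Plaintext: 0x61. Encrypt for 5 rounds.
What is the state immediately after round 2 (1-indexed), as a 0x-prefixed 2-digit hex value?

s_0 = plaintext = 0x61
s_1 = Round(s_0, k_0) = 0x1F
s_2 = Round(s_1, k_1) = 0xF6
s_3 = Round(s_2, k_2) = 0x6B
s_4 = Round(s_3, k_3) = 0xB0
s_5 = Round(s_4, k_4) = 0x07

0xF6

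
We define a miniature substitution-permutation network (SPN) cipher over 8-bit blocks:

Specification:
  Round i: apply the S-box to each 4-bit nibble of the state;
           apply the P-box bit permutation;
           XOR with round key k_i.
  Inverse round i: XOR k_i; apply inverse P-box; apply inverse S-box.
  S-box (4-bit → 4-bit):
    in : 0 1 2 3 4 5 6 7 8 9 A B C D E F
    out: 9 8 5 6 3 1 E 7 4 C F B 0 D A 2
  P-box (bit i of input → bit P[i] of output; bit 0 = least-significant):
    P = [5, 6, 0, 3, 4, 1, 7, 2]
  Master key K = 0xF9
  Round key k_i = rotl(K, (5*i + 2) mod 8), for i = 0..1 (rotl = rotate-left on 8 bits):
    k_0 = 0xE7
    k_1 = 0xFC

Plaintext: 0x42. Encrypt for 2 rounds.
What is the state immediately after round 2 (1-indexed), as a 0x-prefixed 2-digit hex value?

0x08

s_0 = plaintext = 0x42
s_1 = Round(s_0, k_0) = 0xD4
s_2 = Round(s_1, k_1) = 0x08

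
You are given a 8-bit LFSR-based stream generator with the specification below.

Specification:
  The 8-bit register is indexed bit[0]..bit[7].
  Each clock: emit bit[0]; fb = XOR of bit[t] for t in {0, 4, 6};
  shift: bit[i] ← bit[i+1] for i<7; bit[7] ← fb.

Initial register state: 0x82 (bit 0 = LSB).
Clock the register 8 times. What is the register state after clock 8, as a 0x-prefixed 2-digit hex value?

0xA8

reg_0 = 0x82
clock 1: out=0, reg = 0x41
clock 2: out=1, reg = 0x20
clock 3: out=0, reg = 0x10
clock 4: out=0, reg = 0x88
clock 5: out=0, reg = 0x44
clock 6: out=0, reg = 0xA2
clock 7: out=0, reg = 0x51
clock 8: out=1, reg = 0xA8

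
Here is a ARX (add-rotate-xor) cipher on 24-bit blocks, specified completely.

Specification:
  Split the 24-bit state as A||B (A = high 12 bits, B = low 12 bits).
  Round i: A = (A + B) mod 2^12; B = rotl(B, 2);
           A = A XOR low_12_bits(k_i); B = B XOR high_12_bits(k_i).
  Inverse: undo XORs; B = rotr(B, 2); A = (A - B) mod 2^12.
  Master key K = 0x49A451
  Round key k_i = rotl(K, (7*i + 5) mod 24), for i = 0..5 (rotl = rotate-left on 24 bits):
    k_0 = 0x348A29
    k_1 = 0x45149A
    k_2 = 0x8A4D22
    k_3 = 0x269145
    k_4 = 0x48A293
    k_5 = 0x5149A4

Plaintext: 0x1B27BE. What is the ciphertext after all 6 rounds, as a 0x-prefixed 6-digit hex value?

0xA9DEA4

s_0 = plaintext = 0x1B27BE
s_1 = Round(s_0, k_0) = 0x359DB1
s_2 = Round(s_1, k_1) = 0x590296
s_3 = Round(s_2, k_2) = 0x5042FC
s_4 = Round(s_3, k_3) = 0x945999
s_5 = Round(s_4, k_4) = 0x04D2EC
s_6 = Round(s_5, k_5) = 0xA9DEA4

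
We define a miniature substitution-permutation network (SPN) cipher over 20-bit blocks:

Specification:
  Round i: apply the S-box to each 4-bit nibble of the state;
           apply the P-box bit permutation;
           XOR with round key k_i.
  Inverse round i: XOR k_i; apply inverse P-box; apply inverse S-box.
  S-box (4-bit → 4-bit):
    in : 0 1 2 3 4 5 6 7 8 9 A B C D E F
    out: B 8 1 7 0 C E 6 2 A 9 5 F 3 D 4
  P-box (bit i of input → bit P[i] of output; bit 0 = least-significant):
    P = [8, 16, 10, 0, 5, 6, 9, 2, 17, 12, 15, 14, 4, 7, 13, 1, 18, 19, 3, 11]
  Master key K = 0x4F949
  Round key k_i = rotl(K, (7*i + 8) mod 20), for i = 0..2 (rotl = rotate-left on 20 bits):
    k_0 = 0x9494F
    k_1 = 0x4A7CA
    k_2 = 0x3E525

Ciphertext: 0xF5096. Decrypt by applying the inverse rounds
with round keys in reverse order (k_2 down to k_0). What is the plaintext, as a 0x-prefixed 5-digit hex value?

s_0 = ciphertext = 0xF5096
s_1 = InvRound(s_0, k_2) = 0xDC72E
s_2 = InvRound(s_1, k_1) = 0x87108
s_3 = InvRound(s_2, k_0) = 0x15899

0x15899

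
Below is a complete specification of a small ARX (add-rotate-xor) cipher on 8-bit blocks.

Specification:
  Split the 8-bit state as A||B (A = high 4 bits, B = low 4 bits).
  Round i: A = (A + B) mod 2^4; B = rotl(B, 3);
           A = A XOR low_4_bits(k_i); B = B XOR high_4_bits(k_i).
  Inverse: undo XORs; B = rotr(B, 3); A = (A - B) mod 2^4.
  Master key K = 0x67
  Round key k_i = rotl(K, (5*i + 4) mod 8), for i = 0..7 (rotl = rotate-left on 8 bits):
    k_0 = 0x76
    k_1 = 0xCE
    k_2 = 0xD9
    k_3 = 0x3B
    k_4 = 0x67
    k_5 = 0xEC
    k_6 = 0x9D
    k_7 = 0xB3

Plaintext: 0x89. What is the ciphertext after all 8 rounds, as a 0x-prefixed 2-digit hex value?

s_0 = plaintext = 0x89
s_1 = Round(s_0, k_0) = 0x7B
s_2 = Round(s_1, k_1) = 0xC1
s_3 = Round(s_2, k_2) = 0x45
s_4 = Round(s_3, k_3) = 0x29
s_5 = Round(s_4, k_4) = 0xCA
s_6 = Round(s_5, k_5) = 0xAB
s_7 = Round(s_6, k_6) = 0x84
s_8 = Round(s_7, k_7) = 0xF9

0xF9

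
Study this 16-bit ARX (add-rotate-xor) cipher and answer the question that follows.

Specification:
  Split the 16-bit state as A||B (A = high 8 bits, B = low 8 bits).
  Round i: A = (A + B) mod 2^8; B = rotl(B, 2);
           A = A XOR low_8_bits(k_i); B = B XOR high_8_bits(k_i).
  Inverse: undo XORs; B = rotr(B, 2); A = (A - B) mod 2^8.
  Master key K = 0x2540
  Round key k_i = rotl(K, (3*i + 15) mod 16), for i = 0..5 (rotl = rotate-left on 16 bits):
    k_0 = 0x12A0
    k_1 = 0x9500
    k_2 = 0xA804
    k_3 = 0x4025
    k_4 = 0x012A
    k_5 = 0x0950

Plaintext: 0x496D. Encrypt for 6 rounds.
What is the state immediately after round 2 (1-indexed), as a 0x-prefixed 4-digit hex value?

s_0 = plaintext = 0x496D
s_1 = Round(s_0, k_0) = 0x16A7
s_2 = Round(s_1, k_1) = 0xBD0B
s_3 = Round(s_2, k_2) = 0xCC84
s_4 = Round(s_3, k_3) = 0x7552
s_5 = Round(s_4, k_4) = 0xED48
s_6 = Round(s_5, k_5) = 0x6528

0xBD0B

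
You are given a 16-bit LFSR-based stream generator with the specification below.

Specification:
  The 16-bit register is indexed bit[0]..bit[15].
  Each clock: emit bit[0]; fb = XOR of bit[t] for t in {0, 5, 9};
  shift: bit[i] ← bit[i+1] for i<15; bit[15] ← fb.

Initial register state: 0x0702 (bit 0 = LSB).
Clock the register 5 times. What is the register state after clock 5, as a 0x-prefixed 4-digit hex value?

0xC838

reg_0 = 0x0702
clock 1: out=0, reg = 0x8381
clock 2: out=1, reg = 0x41C0
clock 3: out=0, reg = 0x20E0
clock 4: out=0, reg = 0x9070
clock 5: out=0, reg = 0xC838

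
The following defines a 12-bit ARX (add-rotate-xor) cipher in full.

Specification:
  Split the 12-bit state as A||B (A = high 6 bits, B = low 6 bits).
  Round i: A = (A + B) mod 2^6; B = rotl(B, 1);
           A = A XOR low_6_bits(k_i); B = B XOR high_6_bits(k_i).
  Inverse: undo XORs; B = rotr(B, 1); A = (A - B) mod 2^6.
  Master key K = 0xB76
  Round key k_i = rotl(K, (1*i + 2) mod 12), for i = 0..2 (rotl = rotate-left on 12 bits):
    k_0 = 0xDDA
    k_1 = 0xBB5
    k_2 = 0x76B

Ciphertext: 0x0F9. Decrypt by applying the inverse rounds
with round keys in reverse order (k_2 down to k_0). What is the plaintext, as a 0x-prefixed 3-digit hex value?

s_0 = ciphertext = 0x0F9
s_1 = InvRound(s_0, k_2) = 0x592
s_2 = InvRound(s_1, k_1) = 0x15E
s_3 = InvRound(s_2, k_0) = 0xAF4

0xAF4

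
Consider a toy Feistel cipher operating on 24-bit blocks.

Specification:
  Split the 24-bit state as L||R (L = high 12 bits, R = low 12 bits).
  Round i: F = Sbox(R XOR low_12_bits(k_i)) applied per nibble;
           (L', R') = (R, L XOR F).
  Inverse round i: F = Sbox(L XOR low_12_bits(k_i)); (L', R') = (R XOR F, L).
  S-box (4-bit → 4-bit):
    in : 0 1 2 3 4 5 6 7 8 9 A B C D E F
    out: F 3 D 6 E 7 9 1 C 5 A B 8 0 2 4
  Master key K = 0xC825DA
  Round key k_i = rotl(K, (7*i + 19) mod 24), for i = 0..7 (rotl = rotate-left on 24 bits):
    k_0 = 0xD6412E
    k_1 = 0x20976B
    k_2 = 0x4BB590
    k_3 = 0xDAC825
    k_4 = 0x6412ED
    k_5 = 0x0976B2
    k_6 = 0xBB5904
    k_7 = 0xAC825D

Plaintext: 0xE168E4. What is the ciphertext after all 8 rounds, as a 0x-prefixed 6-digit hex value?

0xEE6BBA

s_0 = plaintext = 0xE168E4
s_1 = Round(s_0, k_0) = 0x8E4B9C
s_2 = Round(s_1, k_1) = 0xB9C0A5
s_3 = Round(s_2, k_2) = 0x0A5CFB
s_4 = Round(s_3, k_3) = 0xCFBEA7
s_5 = Round(s_4, k_4) = 0xEA7411
s_6 = Round(s_5, k_5) = 0x411301
s_7 = Round(s_6, k_6) = 0x301EE6
s_8 = Round(s_7, k_7) = 0xEE6BBA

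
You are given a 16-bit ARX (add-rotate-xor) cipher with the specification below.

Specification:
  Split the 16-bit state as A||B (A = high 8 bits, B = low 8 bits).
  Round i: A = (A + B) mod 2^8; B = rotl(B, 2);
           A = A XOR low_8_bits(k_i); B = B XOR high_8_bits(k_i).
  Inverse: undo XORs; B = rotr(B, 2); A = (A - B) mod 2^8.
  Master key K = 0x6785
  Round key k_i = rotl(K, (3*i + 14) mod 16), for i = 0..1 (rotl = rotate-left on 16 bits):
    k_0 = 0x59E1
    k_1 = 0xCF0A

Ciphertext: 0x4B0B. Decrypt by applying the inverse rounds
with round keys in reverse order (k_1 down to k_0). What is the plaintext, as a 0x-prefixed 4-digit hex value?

s_0 = ciphertext = 0x4B0B
s_1 = InvRound(s_0, k_1) = 0x1031
s_2 = InvRound(s_1, k_0) = 0xD71A

0xD71A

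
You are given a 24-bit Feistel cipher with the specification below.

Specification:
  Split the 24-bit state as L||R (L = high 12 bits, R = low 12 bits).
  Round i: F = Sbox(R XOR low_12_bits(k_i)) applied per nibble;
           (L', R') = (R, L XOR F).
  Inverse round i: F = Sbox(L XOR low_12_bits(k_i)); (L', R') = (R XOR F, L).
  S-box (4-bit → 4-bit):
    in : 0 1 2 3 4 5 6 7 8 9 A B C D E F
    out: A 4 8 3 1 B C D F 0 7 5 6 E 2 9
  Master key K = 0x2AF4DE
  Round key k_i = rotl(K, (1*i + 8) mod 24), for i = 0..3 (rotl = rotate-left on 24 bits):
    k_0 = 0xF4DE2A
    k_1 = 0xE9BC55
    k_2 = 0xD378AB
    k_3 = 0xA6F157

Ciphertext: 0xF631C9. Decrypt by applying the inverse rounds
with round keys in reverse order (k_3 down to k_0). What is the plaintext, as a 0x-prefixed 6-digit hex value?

s_0 = ciphertext = 0xF631C9
s_1 = InvRound(s_0, k_3) = 0x3F8F63
s_2 = InvRound(s_1, k_2) = 0xAD03F8
s_3 = InvRound(s_2, k_1) = 0xF03AD0
s_4 = InvRound(s_3, k_0) = 0xE50F03

0xE50F03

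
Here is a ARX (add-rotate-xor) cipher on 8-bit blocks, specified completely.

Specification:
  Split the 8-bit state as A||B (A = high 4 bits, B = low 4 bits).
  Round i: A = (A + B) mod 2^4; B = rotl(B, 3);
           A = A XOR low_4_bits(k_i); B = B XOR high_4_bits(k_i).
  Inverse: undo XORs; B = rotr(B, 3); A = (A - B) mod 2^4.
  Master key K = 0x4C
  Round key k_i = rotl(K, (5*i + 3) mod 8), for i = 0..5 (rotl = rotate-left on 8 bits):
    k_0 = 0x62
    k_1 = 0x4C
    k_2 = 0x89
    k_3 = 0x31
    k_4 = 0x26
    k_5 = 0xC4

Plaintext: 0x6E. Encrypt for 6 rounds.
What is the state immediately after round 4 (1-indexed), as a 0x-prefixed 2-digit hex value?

s_0 = plaintext = 0x6E
s_1 = Round(s_0, k_0) = 0x61
s_2 = Round(s_1, k_1) = 0xBC
s_3 = Round(s_2, k_2) = 0xEE
s_4 = Round(s_3, k_3) = 0xD4
s_5 = Round(s_4, k_4) = 0x70
s_6 = Round(s_5, k_5) = 0x3C

0xD4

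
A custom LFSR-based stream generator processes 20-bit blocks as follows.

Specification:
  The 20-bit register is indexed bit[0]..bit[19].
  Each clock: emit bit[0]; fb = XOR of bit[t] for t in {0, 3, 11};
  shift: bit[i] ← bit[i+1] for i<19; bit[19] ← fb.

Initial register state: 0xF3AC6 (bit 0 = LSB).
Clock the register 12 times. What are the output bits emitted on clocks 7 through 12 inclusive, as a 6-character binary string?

110101

reg_0 = 0xF3AC6
clock 1: out=0, reg = 0xF9D63
clock 2: out=1, reg = 0x7CEB1
clock 3: out=1, reg = 0x3E758
clock 4: out=0, reg = 0x9F3AC
clock 5: out=0, reg = 0xCF9D6
clock 6: out=0, reg = 0xE7CEB
clock 7: out=1, reg = 0xF3E75
clock 8: out=1, reg = 0x79F3A
clock 9: out=0, reg = 0x3CF9D
clock 10: out=1, reg = 0x9E7CE
clock 11: out=0, reg = 0xCF3E7
clock 12: out=1, reg = 0xE79F3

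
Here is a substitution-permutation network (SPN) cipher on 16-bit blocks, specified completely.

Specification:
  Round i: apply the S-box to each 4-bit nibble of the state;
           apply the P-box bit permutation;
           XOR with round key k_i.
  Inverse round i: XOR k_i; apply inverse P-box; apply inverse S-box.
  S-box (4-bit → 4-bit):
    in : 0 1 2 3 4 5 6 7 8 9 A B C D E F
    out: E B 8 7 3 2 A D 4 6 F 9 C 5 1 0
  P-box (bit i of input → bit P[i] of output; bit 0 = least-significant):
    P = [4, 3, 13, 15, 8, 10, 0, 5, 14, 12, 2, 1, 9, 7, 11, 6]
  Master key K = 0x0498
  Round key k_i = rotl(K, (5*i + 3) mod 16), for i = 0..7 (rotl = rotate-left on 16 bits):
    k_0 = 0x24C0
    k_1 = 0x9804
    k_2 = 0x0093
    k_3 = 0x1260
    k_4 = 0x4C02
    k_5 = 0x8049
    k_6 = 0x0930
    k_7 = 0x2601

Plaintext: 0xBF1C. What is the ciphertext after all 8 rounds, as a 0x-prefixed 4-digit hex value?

s_0 = plaintext = 0xBF1C
s_1 = Round(s_0, k_0) = 0x83A0
s_2 = Round(s_1, k_1) = 0x6529
s_3 = Round(s_2, k_2) = 0x307B
s_4 = Round(s_3, k_3) = 0x89D7
s_5 = Round(s_4, k_4) = 0xF517
s_6 = Round(s_5, k_5) = 0x3579
s_7 = Round(s_6, k_6) = 0x3299
s_8 = Round(s_7, k_7) = 0x088A

0x088A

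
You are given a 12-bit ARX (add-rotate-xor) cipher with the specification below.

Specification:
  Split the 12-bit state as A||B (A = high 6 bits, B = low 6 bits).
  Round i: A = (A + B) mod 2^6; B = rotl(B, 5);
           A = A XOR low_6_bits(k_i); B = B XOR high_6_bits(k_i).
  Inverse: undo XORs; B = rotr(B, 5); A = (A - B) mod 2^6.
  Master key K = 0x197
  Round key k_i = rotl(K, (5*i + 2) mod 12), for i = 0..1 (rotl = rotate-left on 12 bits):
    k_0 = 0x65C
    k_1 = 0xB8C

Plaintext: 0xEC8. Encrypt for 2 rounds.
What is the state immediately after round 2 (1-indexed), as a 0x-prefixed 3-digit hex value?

0xC00

s_0 = plaintext = 0xEC8
s_1 = Round(s_0, k_0) = 0x7DD
s_2 = Round(s_1, k_1) = 0xC00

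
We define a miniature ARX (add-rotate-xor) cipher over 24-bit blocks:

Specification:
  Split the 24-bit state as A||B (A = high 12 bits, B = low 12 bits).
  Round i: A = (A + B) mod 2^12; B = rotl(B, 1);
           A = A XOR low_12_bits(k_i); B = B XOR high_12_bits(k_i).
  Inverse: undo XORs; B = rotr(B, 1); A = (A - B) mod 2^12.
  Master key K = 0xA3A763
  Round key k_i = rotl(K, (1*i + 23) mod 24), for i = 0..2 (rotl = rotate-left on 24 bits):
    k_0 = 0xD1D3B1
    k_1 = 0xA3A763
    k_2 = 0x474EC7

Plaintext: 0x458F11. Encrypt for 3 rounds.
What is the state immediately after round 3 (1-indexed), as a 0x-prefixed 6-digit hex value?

0x17CCF9

s_0 = plaintext = 0x458F11
s_1 = Round(s_0, k_0) = 0x0D833E
s_2 = Round(s_1, k_1) = 0x375C46
s_3 = Round(s_2, k_2) = 0x17CCF9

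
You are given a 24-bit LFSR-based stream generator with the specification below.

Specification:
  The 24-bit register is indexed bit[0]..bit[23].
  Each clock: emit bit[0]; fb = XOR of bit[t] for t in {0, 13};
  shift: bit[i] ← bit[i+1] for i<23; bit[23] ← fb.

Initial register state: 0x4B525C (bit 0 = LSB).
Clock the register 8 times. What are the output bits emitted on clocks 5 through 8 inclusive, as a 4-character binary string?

1010

reg_0 = 0x4B525C
clock 1: out=0, reg = 0x25A92E
clock 2: out=0, reg = 0x92D497
clock 3: out=1, reg = 0xC96A4B
clock 4: out=1, reg = 0x64B525
clock 5: out=1, reg = 0x325A92
clock 6: out=0, reg = 0x192D49
clock 7: out=1, reg = 0x0C96A4
clock 8: out=0, reg = 0x064B52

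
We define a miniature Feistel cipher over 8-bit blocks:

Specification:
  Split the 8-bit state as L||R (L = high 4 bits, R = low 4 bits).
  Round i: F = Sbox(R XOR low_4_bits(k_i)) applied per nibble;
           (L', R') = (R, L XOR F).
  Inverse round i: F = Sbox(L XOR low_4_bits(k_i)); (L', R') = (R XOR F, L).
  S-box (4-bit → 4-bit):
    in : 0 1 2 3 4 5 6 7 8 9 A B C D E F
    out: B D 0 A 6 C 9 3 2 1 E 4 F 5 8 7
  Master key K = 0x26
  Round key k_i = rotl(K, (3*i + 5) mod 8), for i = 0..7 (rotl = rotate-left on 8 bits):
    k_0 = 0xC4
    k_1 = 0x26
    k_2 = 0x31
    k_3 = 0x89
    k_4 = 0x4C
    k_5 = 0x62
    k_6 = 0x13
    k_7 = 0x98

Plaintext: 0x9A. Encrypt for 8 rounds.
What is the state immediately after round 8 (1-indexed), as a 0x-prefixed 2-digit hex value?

s_0 = plaintext = 0x9A
s_1 = Round(s_0, k_0) = 0xA1
s_2 = Round(s_1, k_1) = 0x19
s_3 = Round(s_2, k_2) = 0x93
s_4 = Round(s_3, k_3) = 0x37
s_5 = Round(s_4, k_4) = 0x77
s_6 = Round(s_5, k_5) = 0x7B
s_7 = Round(s_6, k_6) = 0xB5
s_8 = Round(s_7, k_7) = 0x5E

0x5E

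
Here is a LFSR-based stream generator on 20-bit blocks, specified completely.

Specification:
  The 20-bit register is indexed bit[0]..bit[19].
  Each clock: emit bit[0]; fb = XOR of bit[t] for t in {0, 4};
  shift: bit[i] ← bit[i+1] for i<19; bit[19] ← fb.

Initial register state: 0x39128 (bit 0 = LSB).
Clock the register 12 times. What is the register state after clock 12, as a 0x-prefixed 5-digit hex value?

0x83A39

reg_0 = 0x39128
clock 1: out=0, reg = 0x1C894
clock 2: out=0, reg = 0x8E44A
clock 3: out=0, reg = 0x47225
clock 4: out=1, reg = 0xA3912
clock 5: out=0, reg = 0xD1C89
clock 6: out=1, reg = 0xE8E44
clock 7: out=0, reg = 0x74722
clock 8: out=0, reg = 0x3A391
clock 9: out=1, reg = 0x1D1C8
clock 10: out=0, reg = 0x0E8E4
clock 11: out=0, reg = 0x07472
clock 12: out=0, reg = 0x83A39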